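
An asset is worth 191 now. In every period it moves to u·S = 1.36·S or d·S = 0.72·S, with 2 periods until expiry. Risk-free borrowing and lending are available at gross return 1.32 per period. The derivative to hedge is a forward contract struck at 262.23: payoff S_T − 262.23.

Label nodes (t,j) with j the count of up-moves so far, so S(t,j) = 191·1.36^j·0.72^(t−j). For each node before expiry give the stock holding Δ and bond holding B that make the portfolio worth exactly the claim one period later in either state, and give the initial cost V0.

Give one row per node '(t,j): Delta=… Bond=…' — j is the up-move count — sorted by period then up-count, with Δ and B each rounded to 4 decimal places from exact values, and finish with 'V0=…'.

Risk-neutral probability p* = (R−d)/(u−d) = (1.32−0.72)/(1.36−0.72) = 0.9375.
At expiry t=2: V(2,0)=-163.2156, V(2,1)=-75.2028, V(2,2)=91.0436
(1,0): S=137.5200. Δ = (V_up−V_dn)/(S_up−S_dn) = (-75.2028−-163.2156)/(187.0272−99.0144) = 1.0000. V = [p*·-75.2028 + (1−p*)·-163.2156]/1.32 = -61.1391. B = V − Δ·S = -198.6591.
(1,1): S=259.7600. Δ = (V_up−V_dn)/(S_up−S_dn) = (91.0436−-75.2028)/(353.2736−187.0272) = 1.0000. V = [p*·91.0436 + (1−p*)·-75.2028]/1.32 = 61.1009. B = V − Δ·S = -198.6591.
(0,0): S=191.0000. Δ = (V_up−V_dn)/(S_up−S_dn) = (61.1009−-61.1391)/(259.7600−137.5200) = 1.0000. V = [p*·61.1009 + (1−p*)·-61.1391]/1.32 = 40.5007. B = V − Δ·S = -150.4993.
Check: Δ(0,0)·S0 + B(0,0) = 40.5007 = V0.

(0,0): Delta=1.0000 Bond=-150.4993
(1,0): Delta=1.0000 Bond=-198.6591
(1,1): Delta=1.0000 Bond=-198.6591
V0=40.5007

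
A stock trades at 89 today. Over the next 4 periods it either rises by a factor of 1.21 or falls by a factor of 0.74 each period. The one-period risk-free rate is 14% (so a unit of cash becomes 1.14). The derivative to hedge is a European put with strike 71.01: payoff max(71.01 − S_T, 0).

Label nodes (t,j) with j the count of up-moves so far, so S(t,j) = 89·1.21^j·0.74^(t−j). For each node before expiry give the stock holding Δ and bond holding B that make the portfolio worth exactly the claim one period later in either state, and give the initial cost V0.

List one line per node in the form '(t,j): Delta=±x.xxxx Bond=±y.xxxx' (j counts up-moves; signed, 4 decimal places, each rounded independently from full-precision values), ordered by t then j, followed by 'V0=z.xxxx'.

(0,0): Delta=-0.0259 Bond=2.5018
(1,0): Delta=-0.1818 Bond=13.1208
(1,1): Delta=-0.0092 Bond=1.0550
(2,0): Delta=-0.9888 Bond=54.2842
(2,1): Delta=-0.0955 Bond=8.0756
(2,2): Delta=0.0000 Bond=0.0000
(3,0): Delta=-1.0000 Bond=62.2895
(3,1): Delta=-0.9876 Bond=61.8130
(3,2): Delta=0.0000 Bond=0.0000
(3,3): Delta=0.0000 Bond=0.0000
V0=0.1952

No-arbitrage ⇒ martingale measure with p* = (R−d)/(u−d) = 0.8511.
At expiry t=4: V(4,0)=44.3219, V(4,1)=27.3714, V(4,2)=0.0000, V(4,3)=0.0000, V(4,4)=0.0000
(3,0): S=36.0649. Δ = (V_up−V_dn)/(S_up−S_dn) = (27.3714−44.3219)/(43.6386−26.6881) = -1.0000. V = [p*·27.3714 + (1−p*)·44.3219]/1.14 = 26.2245. B = V − Δ·S = 62.2895.
(3,1): S=58.9710. Δ = (V_up−V_dn)/(S_up−S_dn) = (0.0000−27.3714)/(71.3550−43.6386) = -0.9876. V = [p*·0.0000 + (1−p*)·27.3714]/1.14 = 3.5760. B = V − Δ·S = 61.8130.
(3,2): S=96.4256. Δ = (V_up−V_dn)/(S_up−S_dn) = (0.0000−0.0000)/(116.6750−71.3550) = 0.0000. V = [p*·0.0000 + (1−p*)·0.0000]/1.14 = 0.0000. B = V − Δ·S = 0.0000.
(3,3): S=157.6689. Δ = (V_up−V_dn)/(S_up−S_dn) = (0.0000−0.0000)/(190.7794−116.6750) = 0.0000. V = [p*·0.0000 + (1−p*)·0.0000]/1.14 = 0.0000. B = V − Δ·S = 0.0000.
(2,0): S=48.7364. Δ = (V_up−V_dn)/(S_up−S_dn) = (3.5760−26.2245)/(58.9710−36.0649) = -0.9888. V = [p*·3.5760 + (1−p*)·26.2245]/1.14 = 6.0957. B = V − Δ·S = 54.2842.
(2,1): S=79.6906. Δ = (V_up−V_dn)/(S_up−S_dn) = (0.0000−3.5760)/(96.4256−58.9710) = -0.0955. V = [p*·0.0000 + (1−p*)·3.5760]/1.14 = 0.4672. B = V − Δ·S = 8.0756.
(2,2): S=130.3049. Δ = (V_up−V_dn)/(S_up−S_dn) = (0.0000−0.0000)/(157.6689−96.4256) = 0.0000. V = [p*·0.0000 + (1−p*)·0.0000]/1.14 = 0.0000. B = V − Δ·S = 0.0000.
(1,0): S=65.8600. Δ = (V_up−V_dn)/(S_up−S_dn) = (0.4672−6.0957)/(79.6906−48.7364) = -0.1818. V = [p*·0.4672 + (1−p*)·6.0957]/1.14 = 1.1452. B = V − Δ·S = 13.1208.
(1,1): S=107.6900. Δ = (V_up−V_dn)/(S_up−S_dn) = (0.0000−0.4672)/(130.3049−79.6906) = -0.0092. V = [p*·0.0000 + (1−p*)·0.4672]/1.14 = 0.0610. B = V − Δ·S = 1.0550.
(0,0): S=89.0000. Δ = (V_up−V_dn)/(S_up−S_dn) = (0.0610−1.1452)/(107.6900−65.8600) = -0.0259. V = [p*·0.0610 + (1−p*)·1.1452]/1.14 = 0.1952. B = V − Δ·S = 2.5018.
Self-financing check: at every node Δ·S+B equals the discounted successor values.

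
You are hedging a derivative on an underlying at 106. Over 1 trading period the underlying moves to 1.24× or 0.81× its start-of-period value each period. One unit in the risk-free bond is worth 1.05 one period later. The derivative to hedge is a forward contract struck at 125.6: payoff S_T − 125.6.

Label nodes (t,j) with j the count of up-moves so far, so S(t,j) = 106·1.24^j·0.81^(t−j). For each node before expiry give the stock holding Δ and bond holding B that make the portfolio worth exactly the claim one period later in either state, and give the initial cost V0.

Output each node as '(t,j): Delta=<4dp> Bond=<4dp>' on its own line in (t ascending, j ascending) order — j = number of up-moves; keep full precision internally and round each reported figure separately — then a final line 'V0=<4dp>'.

Under the risk-neutral measure, an up-move has probability p* = (R−d)/(u−d) = 0.5581 and values discount at R = 1.05.
At expiry t=1: V(1,0)=-39.7400, V(1,1)=5.8400
  t=0,j=0: stock 106.0000 → up 131.4400 (V=5.8400), down 85.8600 (V=-39.7400). Price -13.6190; hedge Δ=1.0000, bond B=-119.6190.
Check: Δ(0,0)·S0 + B(0,0) = -13.6190 = V0.

(0,0): Delta=1.0000 Bond=-119.6190
V0=-13.6190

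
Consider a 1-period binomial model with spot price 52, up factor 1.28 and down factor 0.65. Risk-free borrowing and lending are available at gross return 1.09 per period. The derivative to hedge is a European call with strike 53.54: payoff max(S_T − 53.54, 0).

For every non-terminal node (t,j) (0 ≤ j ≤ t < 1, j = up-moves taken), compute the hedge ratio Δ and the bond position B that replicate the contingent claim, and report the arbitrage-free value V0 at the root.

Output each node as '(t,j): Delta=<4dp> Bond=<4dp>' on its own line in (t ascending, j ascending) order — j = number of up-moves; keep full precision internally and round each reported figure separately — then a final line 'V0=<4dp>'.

(0,0): Delta=0.3974 Bond=-12.3242
V0=8.3425

Under the risk-neutral measure, an up-move has probability p* = (R−d)/(u−d) = 0.6984 and values discount at R = 1.09.
At expiry t=1: V(1,0)=0.0000, V(1,1)=13.0200
Node (0,0) S=52.0000: V=(p*·13.0200+(1−p*)·0.0000)/1.09=8.3425; Δ=(13.0200−0.0000)/(66.5600−33.8000)=0.3974; B=V−Δ·S=-12.3242
Each (Δ,B) replicates both successor values, so the strategy is self-financing and V0 is arbitrage-free.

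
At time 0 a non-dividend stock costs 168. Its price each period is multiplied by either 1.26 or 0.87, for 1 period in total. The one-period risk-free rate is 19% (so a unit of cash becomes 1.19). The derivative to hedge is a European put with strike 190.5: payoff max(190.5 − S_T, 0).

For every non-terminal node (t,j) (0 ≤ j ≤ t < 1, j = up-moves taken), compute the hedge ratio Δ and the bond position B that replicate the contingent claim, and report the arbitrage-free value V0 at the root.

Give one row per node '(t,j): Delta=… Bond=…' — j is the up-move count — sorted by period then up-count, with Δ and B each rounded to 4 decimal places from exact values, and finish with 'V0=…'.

No-arbitrage ⇒ martingale measure with p* = (R−d)/(u−d) = 0.8205.
Terminal payoffs: V(1,0)=44.3400, V(1,1)=0.0000
Node (0,0) S=168.0000: V=(p*·0.0000+(1−p*)·44.3400)/1.19=6.6878; Δ=(0.0000−44.3400)/(211.6800−146.1600)=-0.6767; B=V−Δ·S=120.3801
Root portfolio cost Δ·168+B reproduces V0=6.6878.

(0,0): Delta=-0.6767 Bond=120.3801
V0=6.6878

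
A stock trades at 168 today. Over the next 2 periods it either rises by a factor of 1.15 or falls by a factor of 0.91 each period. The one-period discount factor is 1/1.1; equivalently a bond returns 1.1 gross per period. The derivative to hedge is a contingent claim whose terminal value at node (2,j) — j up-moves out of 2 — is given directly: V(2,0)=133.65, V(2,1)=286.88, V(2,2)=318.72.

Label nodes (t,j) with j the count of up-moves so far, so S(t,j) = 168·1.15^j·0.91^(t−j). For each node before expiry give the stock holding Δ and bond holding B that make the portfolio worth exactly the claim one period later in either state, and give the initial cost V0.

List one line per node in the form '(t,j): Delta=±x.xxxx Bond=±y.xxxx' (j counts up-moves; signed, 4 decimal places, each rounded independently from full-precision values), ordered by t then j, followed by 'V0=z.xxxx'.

(0,0): Delta=1.2881 Bond=31.6866
(1,0): Delta=4.1762 Bond=-406.6792
(1,1): Delta=0.6867 Bond=151.0485
V0=248.0865

Under the risk-neutral measure, an up-move has probability p* = (R−d)/(u−d) = 0.7917 and values discount at R = 1.1.
Payoff layer (t=2): V(2,0)=133.6500, V(2,1)=286.8800, V(2,2)=318.7200
  t=1,j=0: stock 152.8800 → up 175.8120 (V=286.8800), down 139.1208 (V=133.6500). Price 231.7792; hedge Δ=4.1762, bond B=-406.6792.
  t=1,j=1: stock 193.2000 → up 222.1800 (V=318.7200), down 175.8120 (V=286.8800). Price 283.7152; hedge Δ=0.6867, bond B=151.0485.
  t=0,j=0: stock 168.0000 → up 193.2000 (V=283.7152), down 152.8800 (V=231.7792). Price 248.0865; hedge Δ=1.2881, bond B=31.6866.
Self-financing check: at every node Δ·S+B equals the discounted successor values.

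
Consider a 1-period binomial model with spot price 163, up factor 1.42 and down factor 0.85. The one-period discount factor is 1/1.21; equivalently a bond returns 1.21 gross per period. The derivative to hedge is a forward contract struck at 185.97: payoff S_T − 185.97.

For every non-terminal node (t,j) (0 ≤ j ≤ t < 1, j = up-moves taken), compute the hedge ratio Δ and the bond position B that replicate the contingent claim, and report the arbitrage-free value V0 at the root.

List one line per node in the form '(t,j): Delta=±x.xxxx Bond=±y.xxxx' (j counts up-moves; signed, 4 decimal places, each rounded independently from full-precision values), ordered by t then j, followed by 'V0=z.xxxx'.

No-arbitrage ⇒ martingale measure with p* = (R−d)/(u−d) = 0.6316.
Payoff layer (t=1): V(1,0)=-47.4200, V(1,1)=45.4900
(0,0): S=163.0000. Δ = (V_up−V_dn)/(S_up−S_dn) = (45.4900−-47.4200)/(231.4600−138.5500) = 1.0000. V = [p*·45.4900 + (1−p*)·-47.4200]/1.21 = 9.3058. B = V − Δ·S = -153.6942.
The time-0 hedge costs 9.3058, which is the no-arbitrage price.

(0,0): Delta=1.0000 Bond=-153.6942
V0=9.3058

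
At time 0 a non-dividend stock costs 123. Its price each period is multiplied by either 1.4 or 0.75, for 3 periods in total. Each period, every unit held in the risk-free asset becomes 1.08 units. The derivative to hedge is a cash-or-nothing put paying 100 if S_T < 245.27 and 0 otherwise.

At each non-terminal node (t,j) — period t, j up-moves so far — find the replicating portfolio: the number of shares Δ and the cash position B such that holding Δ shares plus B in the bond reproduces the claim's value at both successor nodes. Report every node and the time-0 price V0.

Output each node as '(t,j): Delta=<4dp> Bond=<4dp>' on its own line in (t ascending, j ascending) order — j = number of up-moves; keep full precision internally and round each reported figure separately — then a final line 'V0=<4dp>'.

Since d<R<u, set p* = (R−d)/(u−d) = 0.5077; price each node as the discounted p*-expectation of its children.
Terminal values V(3,·): V(3,0)=100.0000, V(3,1)=100.0000, V(3,2)=100.0000, V(3,3)=0.0000
Node (2,0) S=69.1875: V=(p*·100.0000+(1−p*)·100.0000)/1.08=92.5926; Δ=(100.0000−100.0000)/(96.8625−51.8906)=0.0000; B=V−Δ·S=92.5926
Node (2,1) S=129.1500: V=(p*·100.0000+(1−p*)·100.0000)/1.08=92.5926; Δ=(100.0000−100.0000)/(180.8100−96.8625)=0.0000; B=V−Δ·S=92.5926
Node (2,2) S=241.0800: V=(p*·0.0000+(1−p*)·100.0000)/1.08=45.5840; Δ=(0.0000−100.0000)/(337.5120−180.8100)=-0.6382; B=V−Δ·S=199.4302
Node (1,0) S=92.2500: V=(p*·92.5926+(1−p*)·92.5926)/1.08=85.7339; Δ=(92.5926−92.5926)/(129.1500−69.1875)=0.0000; B=V−Δ·S=85.7339
Node (1,1) S=172.2000: V=(p*·45.5840+(1−p*)·92.5926)/1.08=63.6358; Δ=(45.5840−92.5926)/(241.0800−129.1500)=-0.4200; B=V−Δ·S=135.9567
Node (0,0) S=123.0000: V=(p*·63.6358+(1−p*)·85.7339)/1.08=68.9953; Δ=(63.6358−85.7339)/(172.2000−92.2500)=-0.2764; B=V−Δ·S=102.9922
Root portfolio cost Δ·123+B reproduces V0=68.9953.

(0,0): Delta=-0.2764 Bond=102.9922
(1,0): Delta=0.0000 Bond=85.7339
(1,1): Delta=-0.4200 Bond=135.9567
(2,0): Delta=0.0000 Bond=92.5926
(2,1): Delta=0.0000 Bond=92.5926
(2,2): Delta=-0.6382 Bond=199.4302
V0=68.9953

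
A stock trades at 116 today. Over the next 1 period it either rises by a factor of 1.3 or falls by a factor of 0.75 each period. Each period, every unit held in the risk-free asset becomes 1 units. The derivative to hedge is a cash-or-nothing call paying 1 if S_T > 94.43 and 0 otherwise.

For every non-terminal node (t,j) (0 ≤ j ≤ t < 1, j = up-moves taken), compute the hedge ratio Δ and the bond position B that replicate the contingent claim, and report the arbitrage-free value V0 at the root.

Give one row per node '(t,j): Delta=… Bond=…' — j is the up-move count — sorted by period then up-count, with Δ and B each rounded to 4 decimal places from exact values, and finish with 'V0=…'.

The replicating-portfolio and risk-neutral prices coincide; use p* = (1−0.75)/(1.3−0.75) = 0.4545 for the latter.
Terminal payoffs: V(1,0)=0.0000, V(1,1)=1.0000
Node (0,0) S=116.0000: V=(p*·1.0000+(1−p*)·0.0000)/1=0.4545; Δ=(1.0000−0.0000)/(150.8000−87.0000)=0.0157; B=V−Δ·S=-1.3636
Each (Δ,B) replicates both successor values, so the strategy is self-financing and V0 is arbitrage-free.

(0,0): Delta=0.0157 Bond=-1.3636
V0=0.4545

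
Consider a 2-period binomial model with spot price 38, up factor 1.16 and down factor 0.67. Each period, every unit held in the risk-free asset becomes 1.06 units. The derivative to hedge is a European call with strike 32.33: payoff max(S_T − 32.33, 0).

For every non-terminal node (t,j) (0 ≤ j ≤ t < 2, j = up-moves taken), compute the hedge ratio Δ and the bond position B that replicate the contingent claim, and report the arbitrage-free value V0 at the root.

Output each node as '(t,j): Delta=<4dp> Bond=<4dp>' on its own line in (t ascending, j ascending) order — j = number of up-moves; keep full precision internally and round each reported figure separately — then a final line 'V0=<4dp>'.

(0,0): Delta=0.7582 Bond=-18.2120
(1,0): Delta=0.0000 Bond=0.0000
(1,1): Delta=0.8705 Bond=-24.2547
V0=10.6010

Since d<R<u, set p* = (R−d)/(u−d) = 0.7959; price each node as the discounted p*-expectation of its children.
Terminal payoffs: V(2,0)=0.0000, V(2,1)=0.0000, V(2,2)=18.8028
(1,0): S=25.4600. Δ = (V_up−V_dn)/(S_up−S_dn) = (0.0000−0.0000)/(29.5336−17.0582) = 0.0000. V = [p*·0.0000 + (1−p*)·0.0000]/1.06 = 0.0000. B = V − Δ·S = 0.0000.
(1,1): S=44.0800. Δ = (V_up−V_dn)/(S_up−S_dn) = (18.8028−0.0000)/(51.1328−29.5336) = 0.8705. V = [p*·18.8028 + (1−p*)·0.0000]/1.06 = 14.1184. B = V − Δ·S = -24.2547.
(0,0): S=38.0000. Δ = (V_up−V_dn)/(S_up−S_dn) = (14.1184−0.0000)/(44.0800−25.4600) = 0.7582. V = [p*·14.1184 + (1−p*)·0.0000]/1.06 = 10.6010. B = V − Δ·S = -18.2120.
Check: Δ(0,0)·S0 + B(0,0) = 10.6010 = V0.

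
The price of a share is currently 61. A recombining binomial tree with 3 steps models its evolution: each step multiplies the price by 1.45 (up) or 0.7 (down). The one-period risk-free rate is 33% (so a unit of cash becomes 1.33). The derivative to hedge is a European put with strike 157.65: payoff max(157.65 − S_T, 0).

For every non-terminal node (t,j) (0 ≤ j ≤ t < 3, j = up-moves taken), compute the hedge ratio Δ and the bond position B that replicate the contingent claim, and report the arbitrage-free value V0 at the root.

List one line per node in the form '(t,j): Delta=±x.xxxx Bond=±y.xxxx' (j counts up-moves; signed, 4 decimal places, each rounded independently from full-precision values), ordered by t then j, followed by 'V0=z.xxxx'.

No-arbitrage ⇒ martingale measure with p* = (R−d)/(u−d) = 0.8400.
Terminal values V(3,·): V(3,0)=136.7270, V(3,1)=114.3095, V(3,2)=67.8733, V(3,3)=0.0000
  t=2,j=0: stock 29.8900 → up 43.3405 (V=114.3095), down 20.9230 (V=136.7270). Price 88.6438; hedge Δ=-1.0000, bond B=118.5338.
  t=2,j=1: stock 61.9150 → up 89.7767 (V=67.8733), down 43.3405 (V=114.3095). Price 56.6188; hedge Δ=-1.0000, bond B=118.5338.
  t=2,j=2: stock 128.2525 → up 185.9661 (V=0.0000), down 89.7767 (V=67.8733). Price 8.1652; hedge Δ=-0.7056, bond B=98.6629.
  t=1,j=0: stock 42.7000 → up 61.9150 (V=56.6188), down 29.8900 (V=88.6438). Price 46.4232; hedge Δ=-1.0000, bond B=89.1232.
  t=1,j=1: stock 88.4500 → up 128.2525 (V=8.1652), down 61.9150 (V=56.6188). Price 11.9683; hedge Δ=-0.7304, bond B=76.5731.
  t=0,j=0: stock 61.0000 → up 88.4500 (V=11.9683), down 42.7000 (V=46.4232). Price 13.1436; hedge Δ=-0.7531, bond B=59.0835.
Root portfolio cost Δ·61+B reproduces V0=13.1436.

(0,0): Delta=-0.7531 Bond=59.0835
(1,0): Delta=-1.0000 Bond=89.1232
(1,1): Delta=-0.7304 Bond=76.5731
(2,0): Delta=-1.0000 Bond=118.5338
(2,1): Delta=-1.0000 Bond=118.5338
(2,2): Delta=-0.7056 Bond=98.6629
V0=13.1436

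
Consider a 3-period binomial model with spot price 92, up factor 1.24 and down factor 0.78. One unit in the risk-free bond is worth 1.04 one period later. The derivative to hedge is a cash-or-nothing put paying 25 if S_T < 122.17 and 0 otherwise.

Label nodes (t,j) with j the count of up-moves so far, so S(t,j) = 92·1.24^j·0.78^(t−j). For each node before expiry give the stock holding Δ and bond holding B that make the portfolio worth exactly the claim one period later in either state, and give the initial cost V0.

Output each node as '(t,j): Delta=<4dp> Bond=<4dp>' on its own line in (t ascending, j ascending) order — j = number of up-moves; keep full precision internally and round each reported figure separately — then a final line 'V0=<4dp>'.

Under the risk-neutral measure, an up-move has probability p* = (R−d)/(u−d) = 0.5652 and values discount at R = 1.04.
Terminal values V(3,·): V(3,0)=25.0000, V(3,1)=25.0000, V(3,2)=25.0000, V(3,3)=0.0000
  t=2,j=0: stock 55.9728 → up 69.4063 (V=25.0000), down 43.6588 (V=25.0000). Price 24.0385; hedge Δ=0.0000, bond B=24.0385.
  t=2,j=1: stock 88.9824 → up 110.3382 (V=25.0000), down 69.4063 (V=25.0000). Price 24.0385; hedge Δ=0.0000, bond B=24.0385.
  t=2,j=2: stock 141.4592 → up 175.4094 (V=0.0000), down 110.3382 (V=25.0000). Price 10.4515; hedge Δ=-0.3842, bond B=64.7993.
  t=1,j=0: stock 71.7600 → up 88.9824 (V=24.0385), down 55.9728 (V=24.0385). Price 23.1139; hedge Δ=0.0000, bond B=23.1139.
  t=1,j=1: stock 114.0800 → up 141.4592 (V=10.4515), down 88.9824 (V=24.0385). Price 15.7297; hedge Δ=-0.2589, bond B=45.2666.
  t=0,j=0: stock 92.0000 → up 114.0800 (V=15.7297), down 71.7600 (V=23.1139). Price 18.2117; hedge Δ=-0.1745, bond B=34.2644.
Check: Δ(0,0)·S0 + B(0,0) = 18.2117 = V0.

(0,0): Delta=-0.1745 Bond=34.2644
(1,0): Delta=0.0000 Bond=23.1139
(1,1): Delta=-0.2589 Bond=45.2666
(2,0): Delta=0.0000 Bond=24.0385
(2,1): Delta=0.0000 Bond=24.0385
(2,2): Delta=-0.3842 Bond=64.7993
V0=18.2117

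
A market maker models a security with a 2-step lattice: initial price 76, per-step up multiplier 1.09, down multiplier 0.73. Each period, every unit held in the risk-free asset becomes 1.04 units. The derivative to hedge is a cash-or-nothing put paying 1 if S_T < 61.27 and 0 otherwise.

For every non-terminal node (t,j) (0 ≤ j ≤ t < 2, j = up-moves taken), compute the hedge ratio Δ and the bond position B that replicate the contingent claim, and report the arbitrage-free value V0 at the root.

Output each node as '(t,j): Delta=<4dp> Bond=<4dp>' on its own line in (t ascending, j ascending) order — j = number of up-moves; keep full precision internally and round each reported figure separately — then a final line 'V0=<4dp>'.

(0,0): Delta=-0.0303 Bond=2.5390
(1,0): Delta=0.0000 Bond=0.9615
(1,1): Delta=-0.0335 Bond=2.9113
V0=0.2390

Risk-neutral probability p* = (R−d)/(u−d) = (1.04−0.73)/(1.09−0.73) = 0.8611.
At expiry t=2: V(2,0)=1.0000, V(2,1)=1.0000, V(2,2)=0.0000
Node (1,0) S=55.4800: V=(p*·1.0000+(1−p*)·1.0000)/1.04=0.9615; Δ=(1.0000−1.0000)/(60.4732−40.5004)=0.0000; B=V−Δ·S=0.9615
Node (1,1) S=82.8400: V=(p*·0.0000+(1−p*)·1.0000)/1.04=0.1335; Δ=(0.0000−1.0000)/(90.2956−60.4732)=-0.0335; B=V−Δ·S=2.9113
Node (0,0) S=76.0000: V=(p*·0.1335+(1−p*)·0.9615)/1.04=0.2390; Δ=(0.1335−0.9615)/(82.8400−55.4800)=-0.0303; B=V−Δ·S=2.5390
Each (Δ,B) replicates both successor values, so the strategy is self-financing and V0 is arbitrage-free.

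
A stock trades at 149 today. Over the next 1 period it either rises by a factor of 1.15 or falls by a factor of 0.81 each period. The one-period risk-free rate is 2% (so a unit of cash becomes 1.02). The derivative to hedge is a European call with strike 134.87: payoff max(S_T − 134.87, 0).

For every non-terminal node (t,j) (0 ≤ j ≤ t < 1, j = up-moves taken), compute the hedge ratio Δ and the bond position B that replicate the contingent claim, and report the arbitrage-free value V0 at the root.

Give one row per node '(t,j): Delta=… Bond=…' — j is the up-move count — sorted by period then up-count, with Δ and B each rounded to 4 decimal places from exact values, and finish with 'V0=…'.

(0,0): Delta=0.7201 Bond=-85.2042
V0=22.0900

Since d<R<u, set p* = (R−d)/(u−d) = 0.6176; price each node as the discounted p*-expectation of its children.
Payoff layer (t=1): V(1,0)=0.0000, V(1,1)=36.4800
Node (0,0) S=149.0000: V=(p*·36.4800+(1−p*)·0.0000)/1.02=22.0900; Δ=(36.4800−0.0000)/(171.3500−120.6900)=0.7201; B=V−Δ·S=-85.2042
Each (Δ,B) replicates both successor values, so the strategy is self-financing and V0 is arbitrage-free.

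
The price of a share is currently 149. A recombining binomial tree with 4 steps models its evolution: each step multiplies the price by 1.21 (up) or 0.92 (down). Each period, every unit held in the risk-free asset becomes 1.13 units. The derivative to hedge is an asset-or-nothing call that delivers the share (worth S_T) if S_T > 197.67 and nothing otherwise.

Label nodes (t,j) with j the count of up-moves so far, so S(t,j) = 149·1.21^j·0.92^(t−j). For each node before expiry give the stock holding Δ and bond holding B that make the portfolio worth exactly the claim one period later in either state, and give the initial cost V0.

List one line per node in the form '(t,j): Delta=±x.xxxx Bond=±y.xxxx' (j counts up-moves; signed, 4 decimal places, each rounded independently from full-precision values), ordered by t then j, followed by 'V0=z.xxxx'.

The replicating-portfolio and risk-neutral prices coincide; use p* = (1.13−0.92)/(1.21−0.92) = 0.7241 for the latter.
At expiry t=4: V(4,0)=0.0000, V(4,1)=0.0000, V(4,2)=0.0000, V(4,3)=242.8456, V(4,4)=319.3947
Node (3,0) S=116.0245: V=(p*·0.0000+(1−p*)·0.0000)/1.13=0.0000; Δ=(0.0000−0.0000)/(140.3897−106.7426)=0.0000; B=V−Δ·S=0.0000
Node (3,1) S=152.5975: V=(p*·0.0000+(1−p*)·0.0000)/1.13=0.0000; Δ=(0.0000−0.0000)/(184.6429−140.3897)=0.0000; B=V−Δ·S=0.0000
Node (3,2) S=200.6988: V=(p*·242.8456+(1−p*)·0.0000)/1.13=155.6227; Δ=(242.8456−0.0000)/(242.8456−184.6429)=4.1724; B=V−Δ·S=-681.7758
Node (3,3) S=263.9626: V=(p*·319.3947+(1−p*)·242.8456)/1.13=263.9626; Δ=(319.3947−242.8456)/(319.3947−242.8456)=1.0000; B=V−Δ·S=0.0000
Node (2,0) S=126.1136: V=(p*·0.0000+(1−p*)·0.0000)/1.13=0.0000; Δ=(0.0000−0.0000)/(152.5975−116.0245)=0.0000; B=V−Δ·S=0.0000
Node (2,1) S=165.8668: V=(p*·155.6227+(1−p*)·0.0000)/1.13=99.7277; Δ=(155.6227−0.0000)/(200.6988−152.5975)=3.2353; B=V−Δ·S=-436.9024
Node (2,2) S=218.1509: V=(p*·263.9626+(1−p*)·155.6227)/1.13=207.1467; Δ=(263.9626−155.6227)/(263.9626−200.6988)=1.7125; B=V−Δ·S=-166.4390
Node (1,0) S=137.0800: V=(p*·99.7277+(1−p*)·0.0000)/1.13=63.9085; Δ=(99.7277−0.0000)/(165.8668−126.1136)=2.5087; B=V−Δ·S=-279.9802
Node (1,1) S=180.2900: V=(p*·207.1467+(1−p*)·99.7277)/1.13=157.0919; Δ=(207.1467−99.7277)/(218.1509−165.8668)=2.0545; B=V−Δ·S=-213.3182
Node (0,0) S=149.0000: V=(p*·157.0919+(1−p*)·63.9085)/1.13=116.2709; Δ=(157.0919−63.9085)/(180.2900−137.0800)=2.1565; B=V−Δ·S=-205.0511
Self-financing check: at every node Δ·S+B equals the discounted successor values.

(0,0): Delta=2.1565 Bond=-205.0511
(1,0): Delta=2.5087 Bond=-279.9802
(1,1): Delta=2.0545 Bond=-213.3182
(2,0): Delta=0.0000 Bond=0.0000
(2,1): Delta=3.2353 Bond=-436.9024
(2,2): Delta=1.7125 Bond=-166.4390
(3,0): Delta=0.0000 Bond=0.0000
(3,1): Delta=0.0000 Bond=0.0000
(3,2): Delta=4.1724 Bond=-681.7758
(3,3): Delta=1.0000 Bond=0.0000
V0=116.2709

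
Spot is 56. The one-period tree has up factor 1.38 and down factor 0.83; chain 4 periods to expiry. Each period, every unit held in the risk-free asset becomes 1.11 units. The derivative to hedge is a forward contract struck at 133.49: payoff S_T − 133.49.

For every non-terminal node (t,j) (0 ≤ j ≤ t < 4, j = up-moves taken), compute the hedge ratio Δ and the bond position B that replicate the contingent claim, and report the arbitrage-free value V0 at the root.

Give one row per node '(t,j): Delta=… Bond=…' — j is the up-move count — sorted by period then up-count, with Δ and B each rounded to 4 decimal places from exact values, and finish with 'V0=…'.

(0,0): Delta=1.0000 Bond=-87.9340
(1,0): Delta=1.0000 Bond=-97.6067
(1,1): Delta=1.0000 Bond=-97.6067
(2,0): Delta=1.0000 Bond=-108.3435
(2,1): Delta=1.0000 Bond=-108.3435
(2,2): Delta=1.0000 Bond=-108.3435
(3,0): Delta=1.0000 Bond=-120.2613
(3,1): Delta=1.0000 Bond=-120.2613
(3,2): Delta=1.0000 Bond=-120.2613
(3,3): Delta=1.0000 Bond=-120.2613
V0=-31.9340

Risk-neutral probability p* = (R−d)/(u−d) = (1.11−0.83)/(1.38−0.83) = 0.5091.
At expiry t=4: V(4,0)=-106.9133, V(4,1)=-89.3023, V(4,2)=-60.0213, V(4,3)=-11.3372, V(4,4)=69.6074
Node (3,0) S=32.0201: V=(p*·-89.3023+(1−p*)·-106.9133)/1.11=-88.2412; Δ=(-89.3023−-106.9133)/(44.1877−26.5767)=1.0000; B=V−Δ·S=-120.2613
Node (3,1) S=53.2382: V=(p*·-60.0213+(1−p*)·-89.3023)/1.11=-67.0231; Δ=(-60.0213−-89.3023)/(73.4687−44.1877)=1.0000; B=V−Δ·S=-120.2613
Node (3,2) S=88.5165: V=(p*·-11.3372+(1−p*)·-60.0213)/1.11=-31.7447; Δ=(-11.3372−-60.0213)/(122.1528−73.4687)=1.0000; B=V−Δ·S=-120.2613
Node (3,3) S=147.1720: V=(p*·69.6074+(1−p*)·-11.3372)/1.11=26.9108; Δ=(69.6074−-11.3372)/(203.0974−122.1528)=1.0000; B=V−Δ·S=-120.2613
Node (2,0) S=38.5784: V=(p*·-67.0231+(1−p*)·-88.2412)/1.11=-69.7651; Δ=(-67.0231−-88.2412)/(53.2382−32.0201)=1.0000; B=V−Δ·S=-108.3435
Node (2,1) S=64.1424: V=(p*·-31.7447+(1−p*)·-67.0231)/1.11=-44.2011; Δ=(-31.7447−-67.0231)/(88.5165−53.2382)=1.0000; B=V−Δ·S=-108.3435
Node (2,2) S=106.6464: V=(p*·26.9108+(1−p*)·-31.7447)/1.11=-1.6971; Δ=(26.9108−-31.7447)/(147.1720−88.5165)=1.0000; B=V−Δ·S=-108.3435
Node (1,0) S=46.4800: V=(p*·-44.2011+(1−p*)·-69.7651)/1.11=-51.1267; Δ=(-44.2011−-69.7651)/(64.1424−38.5784)=1.0000; B=V−Δ·S=-97.6067
Node (1,1) S=77.2800: V=(p*·-1.6971+(1−p*)·-44.2011)/1.11=-20.3267; Δ=(-1.6971−-44.2011)/(106.6464−64.1424)=1.0000; B=V−Δ·S=-97.6067
Node (0,0) S=56.0000: V=(p*·-20.3267+(1−p*)·-51.1267)/1.11=-31.9340; Δ=(-20.3267−-51.1267)/(77.2800−46.4800)=1.0000; B=V−Δ·S=-87.9340
The time-0 hedge costs -31.9340, which is the no-arbitrage price.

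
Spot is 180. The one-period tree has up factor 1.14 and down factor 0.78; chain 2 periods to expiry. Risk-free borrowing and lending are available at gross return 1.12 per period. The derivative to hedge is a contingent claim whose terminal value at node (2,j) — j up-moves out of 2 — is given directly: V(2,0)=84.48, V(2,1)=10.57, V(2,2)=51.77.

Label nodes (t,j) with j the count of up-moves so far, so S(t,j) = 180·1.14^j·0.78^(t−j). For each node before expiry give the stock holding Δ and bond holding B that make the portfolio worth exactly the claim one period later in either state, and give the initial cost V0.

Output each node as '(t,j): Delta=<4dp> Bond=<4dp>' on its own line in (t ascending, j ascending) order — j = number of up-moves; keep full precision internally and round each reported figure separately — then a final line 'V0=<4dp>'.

The replicating-portfolio and risk-neutral prices coincide; use p* = (1.12−0.78)/(1.14−0.78) = 0.9444 for the latter.
Payoff layer (t=2): V(2,0)=84.4800, V(2,1)=10.5700, V(2,2)=51.7700
Node (1,0) S=140.4000: V=(p*·10.5700+(1−p*)·84.4800)/1.12=13.1037; Δ=(10.5700−84.4800)/(160.0560−109.5120)=-1.4623; B=V−Δ·S=218.4092
Node (1,1) S=205.2000: V=(p*·51.7700+(1−p*)·10.5700)/1.12=44.1796; Δ=(51.7700−10.5700)/(233.9280−160.0560)=0.5577; B=V−Δ·S=-70.2649
Node (0,0) S=180.0000: V=(p*·44.1796+(1−p*)·13.1037)/1.12=37.9046; Δ=(44.1796−13.1037)/(205.2000−140.4000)=0.4796; B=V−Δ·S=-48.4173
Root portfolio cost Δ·180+B reproduces V0=37.9046.

(0,0): Delta=0.4796 Bond=-48.4173
(1,0): Delta=-1.4623 Bond=218.4092
(1,1): Delta=0.5577 Bond=-70.2649
V0=37.9046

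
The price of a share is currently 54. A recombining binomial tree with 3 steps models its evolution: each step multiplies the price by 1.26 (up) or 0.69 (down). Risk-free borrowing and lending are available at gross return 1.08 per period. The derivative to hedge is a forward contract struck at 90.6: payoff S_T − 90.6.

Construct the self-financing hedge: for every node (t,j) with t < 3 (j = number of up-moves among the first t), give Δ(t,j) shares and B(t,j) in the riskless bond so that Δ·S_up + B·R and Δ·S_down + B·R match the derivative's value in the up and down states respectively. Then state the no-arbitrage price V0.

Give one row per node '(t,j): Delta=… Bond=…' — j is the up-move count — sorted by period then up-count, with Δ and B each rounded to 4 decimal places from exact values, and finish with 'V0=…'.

No-arbitrage ⇒ martingale measure with p* = (R−d)/(u−d) = 0.6842.
At expiry t=3: V(3,0)=-72.8605, V(3,1)=-58.2062, V(3,2)=-31.4460, V(3,3)=17.4203
(2,0): S=25.7094. Δ = (V_up−V_dn)/(S_up−S_dn) = (-58.2062−-72.8605)/(32.3938−17.7395) = 1.0000. V = [p*·-58.2062 + (1−p*)·-72.8605]/1.08 = -58.1795. B = V − Δ·S = -83.8889.
(2,1): S=46.9476. Δ = (V_up−V_dn)/(S_up−S_dn) = (-31.4460−-58.2062)/(59.1540−32.3938) = 1.0000. V = [p*·-31.4460 + (1−p*)·-58.2062]/1.08 = -36.9413. B = V − Δ·S = -83.8889.
(2,2): S=85.7304. Δ = (V_up−V_dn)/(S_up−S_dn) = (17.4203−-31.4460)/(108.0203−59.1540) = 1.0000. V = [p*·17.4203 + (1−p*)·-31.4460]/1.08 = 1.8415. B = V − Δ·S = -83.8889.
(1,0): S=37.2600. Δ = (V_up−V_dn)/(S_up−S_dn) = (-36.9413−-58.1795)/(46.9476−25.7094) = 1.0000. V = [p*·-36.9413 + (1−p*)·-58.1795]/1.08 = -40.4149. B = V − Δ·S = -77.6749.
(1,1): S=68.0400. Δ = (V_up−V_dn)/(S_up−S_dn) = (1.8415−-36.9413)/(85.7304−46.9476) = 1.0000. V = [p*·1.8415 + (1−p*)·-36.9413]/1.08 = -9.6349. B = V − Δ·S = -77.6749.
(0,0): S=54.0000. Δ = (V_up−V_dn)/(S_up−S_dn) = (-9.6349−-40.4149)/(68.0400−37.2600) = 1.0000. V = [p*·-9.6349 + (1−p*)·-40.4149]/1.08 = -17.9212. B = V − Δ·S = -71.9212.
Each (Δ,B) replicates both successor values, so the strategy is self-financing and V0 is arbitrage-free.

(0,0): Delta=1.0000 Bond=-71.9212
(1,0): Delta=1.0000 Bond=-77.6749
(1,1): Delta=1.0000 Bond=-77.6749
(2,0): Delta=1.0000 Bond=-83.8889
(2,1): Delta=1.0000 Bond=-83.8889
(2,2): Delta=1.0000 Bond=-83.8889
V0=-17.9212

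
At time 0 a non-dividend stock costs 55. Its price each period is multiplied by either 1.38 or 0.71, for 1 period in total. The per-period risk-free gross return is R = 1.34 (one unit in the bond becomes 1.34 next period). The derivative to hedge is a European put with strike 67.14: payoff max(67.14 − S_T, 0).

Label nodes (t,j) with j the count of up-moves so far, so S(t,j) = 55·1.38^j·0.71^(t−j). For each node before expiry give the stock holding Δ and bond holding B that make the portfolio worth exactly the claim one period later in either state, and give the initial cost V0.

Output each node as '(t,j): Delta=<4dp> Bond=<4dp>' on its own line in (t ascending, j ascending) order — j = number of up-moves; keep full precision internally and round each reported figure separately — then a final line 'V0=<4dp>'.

Since d<R<u, set p* = (R−d)/(u−d) = 0.9403; price each node as the discounted p*-expectation of its children.
Terminal payoffs: V(1,0)=28.0900, V(1,1)=0.0000
(0,0): S=55.0000. Δ = (V_up−V_dn)/(S_up−S_dn) = (0.0000−28.0900)/(75.9000−39.0500) = -0.7623. V = [p*·0.0000 + (1−p*)·28.0900]/1.34 = 1.2515. B = V − Δ·S = 43.1769.
Root portfolio cost Δ·55+B reproduces V0=1.2515.

(0,0): Delta=-0.7623 Bond=43.1769
V0=1.2515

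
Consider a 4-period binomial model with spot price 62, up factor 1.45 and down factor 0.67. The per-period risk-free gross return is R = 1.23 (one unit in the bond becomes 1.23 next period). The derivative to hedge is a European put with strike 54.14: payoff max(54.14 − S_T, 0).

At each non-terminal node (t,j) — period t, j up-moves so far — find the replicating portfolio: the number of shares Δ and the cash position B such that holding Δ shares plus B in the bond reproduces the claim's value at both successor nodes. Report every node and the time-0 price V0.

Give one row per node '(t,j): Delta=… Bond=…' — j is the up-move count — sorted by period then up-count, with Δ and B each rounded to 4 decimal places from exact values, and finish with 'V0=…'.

(0,0): Delta=-0.0552 Bond=4.3023
(1,0): Delta=-0.2475 Bond=13.2793
(1,1): Delta=-0.0203 Bond=2.1538
(2,0): Delta=-0.8823 Bond=34.0017
(2,1): Delta=-0.1323 Bond=9.3925
(2,2): Delta=0.0000 Bond=0.0000
(3,0): Delta=-1.0000 Bond=44.0163
(3,1): Delta=-0.8610 Bond=40.9600
(3,2): Delta=0.0000 Bond=0.0000
(3,3): Delta=0.0000 Bond=0.0000
V0=0.8781

No-arbitrage ⇒ martingale measure with p* = (R−d)/(u−d) = 0.7179.
Payoff layer (t=4): V(4,0)=41.6463, V(4,1)=27.1014, V(4,2)=0.0000, V(4,3)=0.0000, V(4,4)=0.0000
(3,0): S=18.6473. Δ = (V_up−V_dn)/(S_up−S_dn) = (27.1014−41.6463)/(27.0386−12.4937) = -1.0000. V = [p*·27.1014 + (1−p*)·41.6463]/1.23 = 25.3690. B = V − Δ·S = 44.0163.
(3,1): S=40.3561. Δ = (V_up−V_dn)/(S_up−S_dn) = (0.0000−27.1014)/(58.5164−27.0386) = -0.8610. V = [p*·0.0000 + (1−p*)·27.1014]/1.23 = 6.2146. B = V − Δ·S = 40.9600.
(3,2): S=87.3379. Δ = (V_up−V_dn)/(S_up−S_dn) = (0.0000−0.0000)/(126.6399−58.5164) = 0.0000. V = [p*·0.0000 + (1−p*)·0.0000]/1.23 = 0.0000. B = V − Δ·S = 0.0000.
(3,3): S=189.0147. Δ = (V_up−V_dn)/(S_up−S_dn) = (0.0000−0.0000)/(274.0714−126.6399) = 0.0000. V = [p*·0.0000 + (1−p*)·0.0000]/1.23 = 0.0000. B = V − Δ·S = 0.0000.
(2,0): S=27.8318. Δ = (V_up−V_dn)/(S_up−S_dn) = (6.2146−25.3690)/(40.3561−18.6473) = -0.8823. V = [p*·6.2146 + (1−p*)·25.3690]/1.23 = 9.4448. B = V − Δ·S = 34.0017.
(2,1): S=60.2330. Δ = (V_up−V_dn)/(S_up−S_dn) = (0.0000−6.2146)/(87.3378−40.3561) = -0.1323. V = [p*·0.0000 + (1−p*)·6.2146]/1.23 = 1.4251. B = V − Δ·S = 9.3925.
(2,2): S=130.3550. Δ = (V_up−V_dn)/(S_up−S_dn) = (0.0000−0.0000)/(189.0147−87.3379) = 0.0000. V = [p*·0.0000 + (1−p*)·0.0000]/1.23 = 0.0000. B = V − Δ·S = 0.0000.
(1,0): S=41.5400. Δ = (V_up−V_dn)/(S_up−S_dn) = (1.4251−9.4448)/(60.2330−27.8318) = -0.2475. V = [p*·1.4251 + (1−p*)·9.4448]/1.23 = 2.9976. B = V − Δ·S = 13.2793.
(1,1): S=89.9000. Δ = (V_up−V_dn)/(S_up−S_dn) = (0.0000−1.4251)/(130.3550−60.2330) = -0.0203. V = [p*·0.0000 + (1−p*)·1.4251]/1.23 = 0.3268. B = V − Δ·S = 2.1538.
(0,0): S=62.0000. Δ = (V_up−V_dn)/(S_up−S_dn) = (0.3268−2.9976)/(89.9000−41.5400) = -0.0552. V = [p*·0.3268 + (1−p*)·2.9976]/1.23 = 0.8781. B = V − Δ·S = 4.3023.
Self-financing check: at every node Δ·S+B equals the discounted successor values.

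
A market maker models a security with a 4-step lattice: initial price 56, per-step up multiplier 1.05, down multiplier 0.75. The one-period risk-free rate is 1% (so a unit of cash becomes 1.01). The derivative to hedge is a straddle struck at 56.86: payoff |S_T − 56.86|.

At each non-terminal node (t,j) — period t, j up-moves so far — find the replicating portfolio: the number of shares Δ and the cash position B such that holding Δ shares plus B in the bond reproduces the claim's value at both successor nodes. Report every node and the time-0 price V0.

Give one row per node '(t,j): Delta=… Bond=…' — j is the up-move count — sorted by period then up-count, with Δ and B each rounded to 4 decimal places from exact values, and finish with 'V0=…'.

Risk-neutral probability p* = (R−d)/(u−d) = (1.01−0.75)/(1.05−0.75) = 0.8667.
Terminal payoffs: V(4,0)=39.1412, V(4,1)=32.0537, V(4,2)=22.1313, V(4,3)=8.2397, V(4,4)=11.2084
(3,0): S=23.6250. Δ = (V_up−V_dn)/(S_up−S_dn) = (32.0537−39.1412)/(24.8063−17.7188) = -1.0000. V = [p*·32.0537 + (1−p*)·39.1412]/1.01 = 32.6720. B = V − Δ·S = 56.2970.
(3,1): S=33.0750. Δ = (V_up−V_dn)/(S_up−S_dn) = (22.1313−32.0537)/(34.7288−24.8063) = -1.0000. V = [p*·22.1313 + (1−p*)·32.0537]/1.01 = 23.2220. B = V − Δ·S = 56.2970.
(3,2): S=46.3050. Δ = (V_up−V_dn)/(S_up−S_dn) = (8.2397−22.1313)/(48.6202−34.7287) = -1.0000. V = [p*·8.2397 + (1−p*)·22.1313]/1.01 = 9.9920. B = V − Δ·S = 56.2970.
(3,3): S=64.8270. Δ = (V_up−V_dn)/(S_up−S_dn) = (11.2084−8.2397)/(68.0684−48.6203) = 0.1526. V = [p*·11.2084 + (1−p*)·8.2397]/1.01 = 10.7055. B = V − Δ·S = 0.8101.
(2,0): S=31.5000. Δ = (V_up−V_dn)/(S_up−S_dn) = (23.2220−32.6720)/(33.0750−23.6250) = -1.0000. V = [p*·23.2220 + (1−p*)·32.6720]/1.01 = 24.2396. B = V − Δ·S = 55.7396.
(2,1): S=44.1000. Δ = (V_up−V_dn)/(S_up−S_dn) = (9.9920−23.2220)/(46.3050−33.0750) = -1.0000. V = [p*·9.9920 + (1−p*)·23.2220]/1.01 = 11.6396. B = V − Δ·S = 55.7396.
(2,2): S=61.7400. Δ = (V_up−V_dn)/(S_up−S_dn) = (10.7055−9.9920)/(64.8270−46.3050) = 0.0385. V = [p*·10.7055 + (1−p*)·9.9920]/1.01 = 10.5053. B = V − Δ·S = 8.1271.
(1,0): S=42.0000. Δ = (V_up−V_dn)/(S_up−S_dn) = (11.6396−24.2396)/(44.1000−31.5000) = -1.0000. V = [p*·11.6396 + (1−p*)·24.2396]/1.01 = 13.1878. B = V − Δ·S = 55.1878.
(1,1): S=58.8000. Δ = (V_up−V_dn)/(S_up−S_dn) = (10.5053−11.6396)/(61.7400−44.1000) = -0.0643. V = [p*·10.5053 + (1−p*)·11.6396]/1.01 = 10.5510. B = V − Δ·S = 14.3321.
(0,0): S=56.0000. Δ = (V_up−V_dn)/(S_up−S_dn) = (10.5510−13.1878)/(58.8000−42.0000) = -0.1569. V = [p*·10.5510 + (1−p*)·13.1878]/1.01 = 10.7947. B = V − Δ·S = 19.5837.
Root portfolio cost Δ·56+B reproduces V0=10.7947.

(0,0): Delta=-0.1569 Bond=19.5837
(1,0): Delta=-1.0000 Bond=55.1878
(1,1): Delta=-0.0643 Bond=14.3321
(2,0): Delta=-1.0000 Bond=55.7396
(2,1): Delta=-1.0000 Bond=55.7396
(2,2): Delta=0.0385 Bond=8.1271
(3,0): Delta=-1.0000 Bond=56.2970
(3,1): Delta=-1.0000 Bond=56.2970
(3,2): Delta=-1.0000 Bond=56.2970
(3,3): Delta=0.1526 Bond=0.8101
V0=10.7947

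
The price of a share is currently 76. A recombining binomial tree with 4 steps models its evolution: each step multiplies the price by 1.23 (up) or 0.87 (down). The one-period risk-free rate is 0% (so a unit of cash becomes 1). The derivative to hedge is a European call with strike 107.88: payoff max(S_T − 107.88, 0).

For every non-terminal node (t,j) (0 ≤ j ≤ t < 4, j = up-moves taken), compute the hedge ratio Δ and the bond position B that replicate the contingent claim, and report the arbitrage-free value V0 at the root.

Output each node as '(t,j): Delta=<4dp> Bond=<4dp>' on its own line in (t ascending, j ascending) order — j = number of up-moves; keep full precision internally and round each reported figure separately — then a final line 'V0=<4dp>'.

(0,0): Delta=0.2261 Bond=-14.2371
(1,0): Delta=0.0831 Bond=-4.7776
(1,1): Delta=0.4052 Bond=-30.9732
(2,0): Delta=0.0000 Bond=0.0000
(2,1): Delta=0.1870 Bond=-13.2304
(2,2): Delta=0.6782 Bond=-62.3642
(3,0): Delta=0.0000 Bond=0.0000
(3,1): Delta=0.0000 Bond=0.0000
(3,2): Delta=0.4210 Bond=-36.6379
(3,3): Delta=1.0000 Bond=-107.8800
V0=2.9480

Since d<R<u, set p* = (R−d)/(u−d) = 0.3611; price each node as the discounted p*-expectation of its children.
Terminal values V(4,·): V(4,0)=0.0000, V(4,1)=0.0000, V(4,2)=0.0000, V(4,3)=15.1605, V(4,4)=66.0738
Node (3,0) S=50.0462: V=(p*·0.0000+(1−p*)·0.0000)/1=0.0000; Δ=(0.0000−0.0000)/(61.5569−43.5402)=0.0000; B=V−Δ·S=0.0000
Node (3,1) S=70.7550: V=(p*·0.0000+(1−p*)·0.0000)/1=0.0000; Δ=(0.0000−0.0000)/(87.0287−61.5569)=0.0000; B=V−Δ·S=0.0000
Node (3,2) S=100.0329: V=(p*·15.1605+(1−p*)·0.0000)/1=5.4746; Δ=(15.1605−0.0000)/(123.0405−87.0287)=0.4210; B=V−Δ·S=-36.6379
Node (3,3) S=141.4259: V=(p*·66.0738+(1−p*)·15.1605)/1=33.5459; Δ=(66.0738−15.1605)/(173.9538−123.0405)=1.0000; B=V−Δ·S=-107.8800
Node (2,0) S=57.5244: V=(p*·0.0000+(1−p*)·0.0000)/1=0.0000; Δ=(0.0000−0.0000)/(70.7550−50.0462)=0.0000; B=V−Δ·S=0.0000
Node (2,1) S=81.3276: V=(p*·5.4746+(1−p*)·0.0000)/1=1.9770; Δ=(5.4746−0.0000)/(100.0329−70.7550)=0.1870; B=V−Δ·S=-13.2304
Node (2,2) S=114.9804: V=(p*·33.5459+(1−p*)·5.4746)/1=15.6115; Δ=(33.5459−5.4746)/(141.4259−100.0329)=0.6782; B=V−Δ·S=-62.3642
Node (1,0) S=66.1200: V=(p*·1.9770+(1−p*)·0.0000)/1=0.7139; Δ=(1.9770−0.0000)/(81.3276−57.5244)=0.0831; B=V−Δ·S=-4.7776
Node (1,1) S=93.4800: V=(p*·15.6115+(1−p*)·1.9770)/1=6.9005; Δ=(15.6115−1.9770)/(114.9804−81.3276)=0.4052; B=V−Δ·S=-30.9732
Node (0,0) S=76.0000: V=(p*·6.9005+(1−p*)·0.7139)/1=2.9480; Δ=(6.9005−0.7139)/(93.4800−66.1200)=0.2261; B=V−Δ·S=-14.2371
Each (Δ,B) replicates both successor values, so the strategy is self-financing and V0 is arbitrage-free.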